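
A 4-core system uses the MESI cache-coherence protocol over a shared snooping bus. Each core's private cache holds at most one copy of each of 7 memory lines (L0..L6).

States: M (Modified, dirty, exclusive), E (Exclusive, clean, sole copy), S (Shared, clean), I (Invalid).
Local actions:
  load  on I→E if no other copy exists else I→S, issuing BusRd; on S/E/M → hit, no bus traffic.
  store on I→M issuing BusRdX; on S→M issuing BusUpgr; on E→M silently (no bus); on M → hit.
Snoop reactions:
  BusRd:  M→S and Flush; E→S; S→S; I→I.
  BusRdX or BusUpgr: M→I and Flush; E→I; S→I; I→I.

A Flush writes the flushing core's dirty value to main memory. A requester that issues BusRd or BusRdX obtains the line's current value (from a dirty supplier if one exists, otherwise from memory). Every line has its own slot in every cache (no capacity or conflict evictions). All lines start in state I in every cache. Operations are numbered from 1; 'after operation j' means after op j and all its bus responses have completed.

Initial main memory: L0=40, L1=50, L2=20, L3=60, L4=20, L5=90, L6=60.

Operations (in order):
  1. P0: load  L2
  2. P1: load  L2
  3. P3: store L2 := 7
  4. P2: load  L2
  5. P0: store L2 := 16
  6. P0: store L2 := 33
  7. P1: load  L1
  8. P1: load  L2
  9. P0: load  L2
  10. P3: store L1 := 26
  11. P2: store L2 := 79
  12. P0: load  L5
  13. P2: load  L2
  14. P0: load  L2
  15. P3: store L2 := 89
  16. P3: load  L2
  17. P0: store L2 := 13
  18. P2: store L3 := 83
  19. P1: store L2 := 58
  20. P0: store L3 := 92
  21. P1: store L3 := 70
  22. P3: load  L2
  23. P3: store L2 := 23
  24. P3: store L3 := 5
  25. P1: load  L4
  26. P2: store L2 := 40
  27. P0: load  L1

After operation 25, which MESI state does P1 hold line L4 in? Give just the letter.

step 1: P0: load  L2  ⟶  EIII  (L2)  txn=BusRd  M[L2]=20
step 2: P1: load  L2  ⟶  SSII  (L2)  txn=BusRd  M[L2]=20
step 3: P3: store L2 := 7  ⟶  IIIM  (L2)  txn=BusRdX  M[L2]=20
step 4: P2: load  L2  ⟶  IISS  (L2)  txn=BusRd+Flush  M[L2]=7
step 5: P0: store L2 := 16  ⟶  MIII  (L2)  txn=BusRdX  M[L2]=7
step 6: P0: store L2 := 33  ⟶  MIII  (L2)  txn=∅  M[L2]=7
step 7: P1: load  L1  ⟶  IEII  (L1)  txn=BusRd  M[L1]=50
step 8: P1: load  L2  ⟶  SSII  (L2)  txn=BusRd+Flush  M[L2]=33
step 9: P0: load  L2  ⟶  SSII  (L2)  txn=∅  M[L2]=33
step 10: P3: store L1 := 26  ⟶  IIIM  (L1)  txn=BusRdX  M[L1]=50
step 11: P2: store L2 := 79  ⟶  IIMI  (L2)  txn=BusRdX  M[L2]=33
step 12: P0: load  L5  ⟶  EIII  (L5)  txn=BusRd  M[L5]=90
step 13: P2: load  L2  ⟶  IIMI  (L2)  txn=∅  M[L2]=33
step 14: P0: load  L2  ⟶  SISI  (L2)  txn=BusRd+Flush  M[L2]=79
step 15: P3: store L2 := 89  ⟶  IIIM  (L2)  txn=BusRdX  M[L2]=79
step 16: P3: load  L2  ⟶  IIIM  (L2)  txn=∅  M[L2]=79
step 17: P0: store L2 := 13  ⟶  MIII  (L2)  txn=BusRdX+Flush  M[L2]=89
step 18: P2: store L3 := 83  ⟶  IIMI  (L3)  txn=BusRdX  M[L3]=60
step 19: P1: store L2 := 58  ⟶  IMII  (L2)  txn=BusRdX+Flush  M[L2]=13
step 20: P0: store L3 := 92  ⟶  MIII  (L3)  txn=BusRdX+Flush  M[L3]=83
step 21: P1: store L3 := 70  ⟶  IMII  (L3)  txn=BusRdX+Flush  M[L3]=92
step 22: P3: load  L2  ⟶  ISIS  (L2)  txn=BusRd+Flush  M[L2]=58
step 23: P3: store L2 := 23  ⟶  IIIM  (L2)  txn=BusUpgr  M[L2]=58
step 24: P3: store L3 := 5  ⟶  IIIM  (L3)  txn=BusRdX+Flush  M[L3]=70
step 25: P1: load  L4  ⟶  IEII  (L4)  txn=BusRd  M[L4]=20
step 26: P2: store L2 := 40  ⟶  IIMI  (L2)  txn=BusRdX+Flush  M[L2]=23
step 27: P0: load  L1  ⟶  SIIS  (L1)  txn=BusRd+Flush  M[L1]=26

state = E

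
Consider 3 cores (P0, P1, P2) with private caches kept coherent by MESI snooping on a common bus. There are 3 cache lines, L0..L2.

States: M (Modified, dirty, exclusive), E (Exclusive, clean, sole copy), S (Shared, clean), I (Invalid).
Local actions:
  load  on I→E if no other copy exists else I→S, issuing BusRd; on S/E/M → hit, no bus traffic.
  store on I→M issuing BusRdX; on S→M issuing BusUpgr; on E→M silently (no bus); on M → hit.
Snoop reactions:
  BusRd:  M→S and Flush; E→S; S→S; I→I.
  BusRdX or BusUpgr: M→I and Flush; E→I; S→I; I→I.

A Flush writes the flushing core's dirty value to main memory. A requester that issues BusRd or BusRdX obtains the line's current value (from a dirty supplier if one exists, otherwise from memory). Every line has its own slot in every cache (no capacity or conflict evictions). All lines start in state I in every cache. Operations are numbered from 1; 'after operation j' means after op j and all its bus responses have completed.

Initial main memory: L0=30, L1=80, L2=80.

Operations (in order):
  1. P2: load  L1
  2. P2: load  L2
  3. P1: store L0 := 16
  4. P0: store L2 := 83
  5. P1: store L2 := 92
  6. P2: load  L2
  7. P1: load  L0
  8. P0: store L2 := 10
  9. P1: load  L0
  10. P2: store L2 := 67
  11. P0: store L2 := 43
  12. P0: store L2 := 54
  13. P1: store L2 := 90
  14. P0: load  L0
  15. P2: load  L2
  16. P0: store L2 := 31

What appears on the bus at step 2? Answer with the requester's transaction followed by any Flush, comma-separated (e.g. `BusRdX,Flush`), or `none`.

step 1: P2: load  L1  ⟶  IIE  (L1)  txn=BusRd  M[L1]=80
step 2: P2: load  L2  ⟶  IIE  (L2)  txn=BusRd  M[L2]=80
step 3: P1: store L0 := 16  ⟶  IMI  (L0)  txn=BusRdX  M[L0]=30
step 4: P0: store L2 := 83  ⟶  MII  (L2)  txn=BusRdX  M[L2]=80
step 5: P1: store L2 := 92  ⟶  IMI  (L2)  txn=BusRdX+Flush  M[L2]=83
step 6: P2: load  L2  ⟶  ISS  (L2)  txn=BusRd+Flush  M[L2]=92
step 7: P1: load  L0  ⟶  IMI  (L0)  txn=∅  M[L0]=30
step 8: P0: store L2 := 10  ⟶  MII  (L2)  txn=BusRdX  M[L2]=92
step 9: P1: load  L0  ⟶  IMI  (L0)  txn=∅  M[L0]=30
step 10: P2: store L2 := 67  ⟶  IIM  (L2)  txn=BusRdX+Flush  M[L2]=10
step 11: P0: store L2 := 43  ⟶  MII  (L2)  txn=BusRdX+Flush  M[L2]=67
step 12: P0: store L2 := 54  ⟶  MII  (L2)  txn=∅  M[L2]=67
step 13: P1: store L2 := 90  ⟶  IMI  (L2)  txn=BusRdX+Flush  M[L2]=54
step 14: P0: load  L0  ⟶  SSI  (L0)  txn=BusRd+Flush  M[L0]=16
step 15: P2: load  L2  ⟶  ISS  (L2)  txn=BusRd+Flush  M[L2]=90
step 16: P0: store L2 := 31  ⟶  MII  (L2)  txn=BusRdX  M[L2]=90

bus = BusRd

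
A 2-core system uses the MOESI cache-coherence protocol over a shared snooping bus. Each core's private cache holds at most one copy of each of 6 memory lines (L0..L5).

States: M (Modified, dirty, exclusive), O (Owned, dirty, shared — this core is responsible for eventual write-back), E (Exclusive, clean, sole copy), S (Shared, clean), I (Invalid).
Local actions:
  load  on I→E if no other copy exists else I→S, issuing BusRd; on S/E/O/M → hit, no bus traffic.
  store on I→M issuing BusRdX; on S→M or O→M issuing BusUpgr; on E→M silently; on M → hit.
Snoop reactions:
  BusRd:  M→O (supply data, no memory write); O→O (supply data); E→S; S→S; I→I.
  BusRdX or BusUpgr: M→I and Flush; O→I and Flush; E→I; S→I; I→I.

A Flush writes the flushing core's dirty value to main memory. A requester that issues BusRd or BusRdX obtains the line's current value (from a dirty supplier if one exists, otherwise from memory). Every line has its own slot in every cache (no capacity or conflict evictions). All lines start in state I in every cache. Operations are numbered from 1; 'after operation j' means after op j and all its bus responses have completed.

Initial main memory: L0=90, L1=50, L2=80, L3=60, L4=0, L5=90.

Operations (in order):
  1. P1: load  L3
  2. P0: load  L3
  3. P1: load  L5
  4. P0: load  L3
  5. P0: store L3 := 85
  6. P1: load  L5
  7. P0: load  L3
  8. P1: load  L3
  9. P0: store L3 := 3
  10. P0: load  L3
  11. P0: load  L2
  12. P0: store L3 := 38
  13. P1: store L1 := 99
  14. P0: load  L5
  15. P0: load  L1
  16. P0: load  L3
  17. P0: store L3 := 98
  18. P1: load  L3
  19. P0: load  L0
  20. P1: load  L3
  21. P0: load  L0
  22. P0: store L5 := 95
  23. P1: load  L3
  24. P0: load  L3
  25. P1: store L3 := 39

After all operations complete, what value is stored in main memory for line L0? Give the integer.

memory[L0] = 90

1. P1: load  L3  bus=[BusRd]  L3: P0=I P1=E  mem[L3]=60
2. P0: load  L3  bus=[BusRd]  L3: P0=S P1=S  mem[L3]=60
3. P1: load  L5  bus=[BusRd]  L5: P0=I P1=E  mem[L5]=90
4. P0: load  L3  bus=[-]  L3: P0=S P1=S  mem[L3]=60
5. P0: store L3 := 85  bus=[BusUpgr]  L3: P0=M P1=I  mem[L3]=60
6. P1: load  L5  bus=[-]  L5: P0=I P1=E  mem[L5]=90
7. P0: load  L3  bus=[-]  L3: P0=M P1=I  mem[L3]=60
8. P1: load  L3  bus=[BusRd]  L3: P0=O P1=S  mem[L3]=60
9. P0: store L3 := 3  bus=[BusUpgr]  L3: P0=M P1=I  mem[L3]=60
10. P0: load  L3  bus=[-]  L3: P0=M P1=I  mem[L3]=60
11. P0: load  L2  bus=[BusRd]  L2: P0=E P1=I  mem[L2]=80
12. P0: store L3 := 38  bus=[-]  L3: P0=M P1=I  mem[L3]=60
13. P1: store L1 := 99  bus=[BusRdX]  L1: P0=I P1=M  mem[L1]=50
14. P0: load  L5  bus=[BusRd]  L5: P0=S P1=S  mem[L5]=90
15. P0: load  L1  bus=[BusRd]  L1: P0=S P1=O  mem[L1]=50
16. P0: load  L3  bus=[-]  L3: P0=M P1=I  mem[L3]=60
17. P0: store L3 := 98  bus=[-]  L3: P0=M P1=I  mem[L3]=60
18. P1: load  L3  bus=[BusRd]  L3: P0=O P1=S  mem[L3]=60
19. P0: load  L0  bus=[BusRd]  L0: P0=E P1=I  mem[L0]=90
20. P1: load  L3  bus=[-]  L3: P0=O P1=S  mem[L3]=60
21. P0: load  L0  bus=[-]  L0: P0=E P1=I  mem[L0]=90
22. P0: store L5 := 95  bus=[BusUpgr]  L5: P0=M P1=I  mem[L5]=90
23. P1: load  L3  bus=[-]  L3: P0=O P1=S  mem[L3]=60
24. P0: load  L3  bus=[-]  L3: P0=O P1=S  mem[L3]=60
25. P1: store L3 := 39  bus=[BusUpgr,Flush]  L3: P0=I P1=M  mem[L3]=98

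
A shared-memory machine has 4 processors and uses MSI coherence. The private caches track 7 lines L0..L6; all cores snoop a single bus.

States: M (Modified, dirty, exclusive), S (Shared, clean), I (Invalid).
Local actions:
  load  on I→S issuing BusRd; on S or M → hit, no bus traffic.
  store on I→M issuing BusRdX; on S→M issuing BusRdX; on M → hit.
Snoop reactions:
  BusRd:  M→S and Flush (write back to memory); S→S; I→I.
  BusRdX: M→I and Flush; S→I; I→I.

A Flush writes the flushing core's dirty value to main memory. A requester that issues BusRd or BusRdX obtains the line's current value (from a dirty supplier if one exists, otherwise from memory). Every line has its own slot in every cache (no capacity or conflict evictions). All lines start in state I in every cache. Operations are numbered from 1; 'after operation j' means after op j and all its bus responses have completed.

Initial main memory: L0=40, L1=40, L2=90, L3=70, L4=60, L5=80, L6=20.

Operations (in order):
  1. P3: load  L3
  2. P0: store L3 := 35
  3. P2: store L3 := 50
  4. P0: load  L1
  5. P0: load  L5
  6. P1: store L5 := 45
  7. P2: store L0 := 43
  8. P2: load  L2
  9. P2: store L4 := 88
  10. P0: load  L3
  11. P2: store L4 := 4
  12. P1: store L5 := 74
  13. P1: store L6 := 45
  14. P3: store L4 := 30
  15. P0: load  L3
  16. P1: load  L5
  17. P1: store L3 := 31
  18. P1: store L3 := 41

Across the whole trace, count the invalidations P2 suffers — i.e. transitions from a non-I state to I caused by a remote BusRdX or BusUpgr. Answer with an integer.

1. P3: load  L3  bus=[BusRd]  L3: P0=I P1=I P2=I P3=S  mem[L3]=70
2. P0: store L3 := 35  bus=[BusRdX]  L3: P0=M P1=I P2=I P3=I  mem[L3]=70
3. P2: store L3 := 50  bus=[BusRdX,Flush]  L3: P0=I P1=I P2=M P3=I  mem[L3]=35
4. P0: load  L1  bus=[BusRd]  L1: P0=S P1=I P2=I P3=I  mem[L1]=40
5. P0: load  L5  bus=[BusRd]  L5: P0=S P1=I P2=I P3=I  mem[L5]=80
6. P1: store L5 := 45  bus=[BusRdX]  L5: P0=I P1=M P2=I P3=I  mem[L5]=80
7. P2: store L0 := 43  bus=[BusRdX]  L0: P0=I P1=I P2=M P3=I  mem[L0]=40
8. P2: load  L2  bus=[BusRd]  L2: P0=I P1=I P2=S P3=I  mem[L2]=90
9. P2: store L4 := 88  bus=[BusRdX]  L4: P0=I P1=I P2=M P3=I  mem[L4]=60
10. P0: load  L3  bus=[BusRd,Flush]  L3: P0=S P1=I P2=S P3=I  mem[L3]=50
11. P2: store L4 := 4  bus=[-]  L4: P0=I P1=I P2=M P3=I  mem[L4]=60
12. P1: store L5 := 74  bus=[-]  L5: P0=I P1=M P2=I P3=I  mem[L5]=80
13. P1: store L6 := 45  bus=[BusRdX]  L6: P0=I P1=M P2=I P3=I  mem[L6]=20
14. P3: store L4 := 30  bus=[BusRdX,Flush]  L4: P0=I P1=I P2=I P3=M  mem[L4]=4
15. P0: load  L3  bus=[-]  L3: P0=S P1=I P2=S P3=I  mem[L3]=50
16. P1: load  L5  bus=[-]  L5: P0=I P1=M P2=I P3=I  mem[L5]=80
17. P1: store L3 := 31  bus=[BusRdX]  L3: P0=I P1=M P2=I P3=I  mem[L3]=50
18. P1: store L3 := 41  bus=[-]  L3: P0=I P1=M P2=I P3=I  mem[L3]=50

invalidations = 2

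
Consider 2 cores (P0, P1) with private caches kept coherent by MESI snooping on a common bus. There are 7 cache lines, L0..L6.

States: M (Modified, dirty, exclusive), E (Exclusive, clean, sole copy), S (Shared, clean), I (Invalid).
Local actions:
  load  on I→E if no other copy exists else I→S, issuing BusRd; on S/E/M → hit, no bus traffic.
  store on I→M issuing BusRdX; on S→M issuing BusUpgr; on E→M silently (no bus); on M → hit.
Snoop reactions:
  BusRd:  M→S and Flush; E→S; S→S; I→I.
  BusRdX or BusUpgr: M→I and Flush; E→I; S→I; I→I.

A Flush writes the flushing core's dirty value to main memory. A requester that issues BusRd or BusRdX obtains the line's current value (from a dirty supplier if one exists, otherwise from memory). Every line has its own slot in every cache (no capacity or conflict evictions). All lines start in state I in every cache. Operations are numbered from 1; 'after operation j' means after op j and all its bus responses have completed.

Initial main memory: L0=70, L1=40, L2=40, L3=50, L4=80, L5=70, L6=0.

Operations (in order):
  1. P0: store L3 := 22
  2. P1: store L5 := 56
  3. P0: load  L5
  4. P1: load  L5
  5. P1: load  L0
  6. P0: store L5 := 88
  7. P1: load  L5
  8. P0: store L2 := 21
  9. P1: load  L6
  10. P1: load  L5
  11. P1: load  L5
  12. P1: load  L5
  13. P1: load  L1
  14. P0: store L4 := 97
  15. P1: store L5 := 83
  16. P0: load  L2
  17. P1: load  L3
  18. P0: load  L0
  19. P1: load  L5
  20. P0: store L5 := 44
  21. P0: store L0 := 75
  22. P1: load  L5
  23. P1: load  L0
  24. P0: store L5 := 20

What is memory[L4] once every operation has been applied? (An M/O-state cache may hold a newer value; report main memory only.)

memory[L4] = 80

1. P0: store L3 := 22  bus=[BusRdX]  L3: P0=M P1=I  mem[L3]=50
2. P1: store L5 := 56  bus=[BusRdX]  L5: P0=I P1=M  mem[L5]=70
3. P0: load  L5  bus=[BusRd,Flush]  L5: P0=S P1=S  mem[L5]=56
4. P1: load  L5  bus=[-]  L5: P0=S P1=S  mem[L5]=56
5. P1: load  L0  bus=[BusRd]  L0: P0=I P1=E  mem[L0]=70
6. P0: store L5 := 88  bus=[BusUpgr]  L5: P0=M P1=I  mem[L5]=56
7. P1: load  L5  bus=[BusRd,Flush]  L5: P0=S P1=S  mem[L5]=88
8. P0: store L2 := 21  bus=[BusRdX]  L2: P0=M P1=I  mem[L2]=40
9. P1: load  L6  bus=[BusRd]  L6: P0=I P1=E  mem[L6]=0
10. P1: load  L5  bus=[-]  L5: P0=S P1=S  mem[L5]=88
11. P1: load  L5  bus=[-]  L5: P0=S P1=S  mem[L5]=88
12. P1: load  L5  bus=[-]  L5: P0=S P1=S  mem[L5]=88
13. P1: load  L1  bus=[BusRd]  L1: P0=I P1=E  mem[L1]=40
14. P0: store L4 := 97  bus=[BusRdX]  L4: P0=M P1=I  mem[L4]=80
15. P1: store L5 := 83  bus=[BusUpgr]  L5: P0=I P1=M  mem[L5]=88
16. P0: load  L2  bus=[-]  L2: P0=M P1=I  mem[L2]=40
17. P1: load  L3  bus=[BusRd,Flush]  L3: P0=S P1=S  mem[L3]=22
18. P0: load  L0  bus=[BusRd]  L0: P0=S P1=S  mem[L0]=70
19. P1: load  L5  bus=[-]  L5: P0=I P1=M  mem[L5]=88
20. P0: store L5 := 44  bus=[BusRdX,Flush]  L5: P0=M P1=I  mem[L5]=83
21. P0: store L0 := 75  bus=[BusUpgr]  L0: P0=M P1=I  mem[L0]=70
22. P1: load  L5  bus=[BusRd,Flush]  L5: P0=S P1=S  mem[L5]=44
23. P1: load  L0  bus=[BusRd,Flush]  L0: P0=S P1=S  mem[L0]=75
24. P0: store L5 := 20  bus=[BusUpgr]  L5: P0=M P1=I  mem[L5]=44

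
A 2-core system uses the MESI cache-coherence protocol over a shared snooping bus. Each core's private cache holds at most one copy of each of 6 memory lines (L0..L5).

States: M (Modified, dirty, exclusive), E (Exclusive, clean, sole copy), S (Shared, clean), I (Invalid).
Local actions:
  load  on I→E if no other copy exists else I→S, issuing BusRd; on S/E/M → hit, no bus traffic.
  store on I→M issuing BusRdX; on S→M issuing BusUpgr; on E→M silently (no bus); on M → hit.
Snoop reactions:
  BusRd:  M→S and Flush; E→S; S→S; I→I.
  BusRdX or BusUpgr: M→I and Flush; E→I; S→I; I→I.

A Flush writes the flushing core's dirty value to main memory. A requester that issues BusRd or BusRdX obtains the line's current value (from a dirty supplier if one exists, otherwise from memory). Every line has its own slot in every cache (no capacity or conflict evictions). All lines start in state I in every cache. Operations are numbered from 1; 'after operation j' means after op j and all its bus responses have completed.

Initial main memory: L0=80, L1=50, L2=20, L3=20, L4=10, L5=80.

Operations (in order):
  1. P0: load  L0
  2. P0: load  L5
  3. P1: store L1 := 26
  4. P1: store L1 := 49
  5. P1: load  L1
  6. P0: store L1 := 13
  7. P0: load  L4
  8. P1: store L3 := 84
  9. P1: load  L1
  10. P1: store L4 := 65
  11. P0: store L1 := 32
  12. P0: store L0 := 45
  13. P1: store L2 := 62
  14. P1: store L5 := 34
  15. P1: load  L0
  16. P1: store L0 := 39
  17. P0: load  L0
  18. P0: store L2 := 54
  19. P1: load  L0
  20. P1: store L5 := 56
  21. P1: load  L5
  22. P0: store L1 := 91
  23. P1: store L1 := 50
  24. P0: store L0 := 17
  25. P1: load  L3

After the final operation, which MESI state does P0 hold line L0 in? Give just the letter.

state = M

1. P0: load  L0  bus=[BusRd]  L0: P0=E P1=I  mem[L0]=80
2. P0: load  L5  bus=[BusRd]  L5: P0=E P1=I  mem[L5]=80
3. P1: store L1 := 26  bus=[BusRdX]  L1: P0=I P1=M  mem[L1]=50
4. P1: store L1 := 49  bus=[-]  L1: P0=I P1=M  mem[L1]=50
5. P1: load  L1  bus=[-]  L1: P0=I P1=M  mem[L1]=50
6. P0: store L1 := 13  bus=[BusRdX,Flush]  L1: P0=M P1=I  mem[L1]=49
7. P0: load  L4  bus=[BusRd]  L4: P0=E P1=I  mem[L4]=10
8. P1: store L3 := 84  bus=[BusRdX]  L3: P0=I P1=M  mem[L3]=20
9. P1: load  L1  bus=[BusRd,Flush]  L1: P0=S P1=S  mem[L1]=13
10. P1: store L4 := 65  bus=[BusRdX]  L4: P0=I P1=M  mem[L4]=10
11. P0: store L1 := 32  bus=[BusUpgr]  L1: P0=M P1=I  mem[L1]=13
12. P0: store L0 := 45  bus=[-]  L0: P0=M P1=I  mem[L0]=80
13. P1: store L2 := 62  bus=[BusRdX]  L2: P0=I P1=M  mem[L2]=20
14. P1: store L5 := 34  bus=[BusRdX]  L5: P0=I P1=M  mem[L5]=80
15. P1: load  L0  bus=[BusRd,Flush]  L0: P0=S P1=S  mem[L0]=45
16. P1: store L0 := 39  bus=[BusUpgr]  L0: P0=I P1=M  mem[L0]=45
17. P0: load  L0  bus=[BusRd,Flush]  L0: P0=S P1=S  mem[L0]=39
18. P0: store L2 := 54  bus=[BusRdX,Flush]  L2: P0=M P1=I  mem[L2]=62
19. P1: load  L0  bus=[-]  L0: P0=S P1=S  mem[L0]=39
20. P1: store L5 := 56  bus=[-]  L5: P0=I P1=M  mem[L5]=80
21. P1: load  L5  bus=[-]  L5: P0=I P1=M  mem[L5]=80
22. P0: store L1 := 91  bus=[-]  L1: P0=M P1=I  mem[L1]=13
23. P1: store L1 := 50  bus=[BusRdX,Flush]  L1: P0=I P1=M  mem[L1]=91
24. P0: store L0 := 17  bus=[BusUpgr]  L0: P0=M P1=I  mem[L0]=39
25. P1: load  L3  bus=[-]  L3: P0=I P1=M  mem[L3]=20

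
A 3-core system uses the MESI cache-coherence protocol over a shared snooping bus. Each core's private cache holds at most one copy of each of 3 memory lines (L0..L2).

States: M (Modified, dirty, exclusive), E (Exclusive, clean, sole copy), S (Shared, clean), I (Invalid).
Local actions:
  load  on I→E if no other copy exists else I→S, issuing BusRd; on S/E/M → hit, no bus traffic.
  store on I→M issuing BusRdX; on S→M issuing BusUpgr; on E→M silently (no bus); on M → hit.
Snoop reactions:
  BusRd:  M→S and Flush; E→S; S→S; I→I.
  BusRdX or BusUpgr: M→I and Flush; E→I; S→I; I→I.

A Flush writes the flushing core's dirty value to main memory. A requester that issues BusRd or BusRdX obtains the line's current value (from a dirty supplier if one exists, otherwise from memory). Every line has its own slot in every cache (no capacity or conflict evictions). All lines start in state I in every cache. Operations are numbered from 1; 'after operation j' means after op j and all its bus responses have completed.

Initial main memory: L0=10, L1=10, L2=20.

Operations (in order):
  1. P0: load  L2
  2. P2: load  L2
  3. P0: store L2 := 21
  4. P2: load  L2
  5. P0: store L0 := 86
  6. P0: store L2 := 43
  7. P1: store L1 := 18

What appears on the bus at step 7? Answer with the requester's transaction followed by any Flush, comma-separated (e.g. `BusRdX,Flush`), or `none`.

step 1: P0: load  L2  ⟶  EII  (L2)  txn=BusRd  M[L2]=20
step 2: P2: load  L2  ⟶  SIS  (L2)  txn=BusRd  M[L2]=20
step 3: P0: store L2 := 21  ⟶  MII  (L2)  txn=BusUpgr  M[L2]=20
step 4: P2: load  L2  ⟶  SIS  (L2)  txn=BusRd+Flush  M[L2]=21
step 5: P0: store L0 := 86  ⟶  MII  (L0)  txn=BusRdX  M[L0]=10
step 6: P0: store L2 := 43  ⟶  MII  (L2)  txn=BusUpgr  M[L2]=21
step 7: P1: store L1 := 18  ⟶  IMI  (L1)  txn=BusRdX  M[L1]=10

bus = BusRdX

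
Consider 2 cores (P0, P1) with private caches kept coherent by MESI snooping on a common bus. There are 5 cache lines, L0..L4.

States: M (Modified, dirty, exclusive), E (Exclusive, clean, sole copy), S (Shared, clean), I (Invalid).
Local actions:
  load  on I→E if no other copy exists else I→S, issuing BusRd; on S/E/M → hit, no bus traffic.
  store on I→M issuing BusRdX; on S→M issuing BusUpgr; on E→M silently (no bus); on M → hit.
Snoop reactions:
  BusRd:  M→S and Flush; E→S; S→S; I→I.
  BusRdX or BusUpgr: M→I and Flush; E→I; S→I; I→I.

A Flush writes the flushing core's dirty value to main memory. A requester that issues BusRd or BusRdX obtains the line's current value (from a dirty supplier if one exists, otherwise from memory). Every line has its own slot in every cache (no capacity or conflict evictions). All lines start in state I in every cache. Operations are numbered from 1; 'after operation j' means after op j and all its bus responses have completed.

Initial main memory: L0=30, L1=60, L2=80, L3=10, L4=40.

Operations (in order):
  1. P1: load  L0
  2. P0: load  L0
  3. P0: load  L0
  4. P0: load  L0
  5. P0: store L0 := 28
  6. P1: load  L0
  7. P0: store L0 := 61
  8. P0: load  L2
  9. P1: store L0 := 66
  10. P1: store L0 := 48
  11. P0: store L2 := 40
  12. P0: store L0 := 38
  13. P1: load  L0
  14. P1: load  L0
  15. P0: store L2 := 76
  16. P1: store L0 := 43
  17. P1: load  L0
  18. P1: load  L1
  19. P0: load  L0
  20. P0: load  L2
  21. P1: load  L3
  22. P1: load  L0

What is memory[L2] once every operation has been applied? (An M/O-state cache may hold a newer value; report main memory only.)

step 1: P1: load  L0  ⟶  IE  (L0)  txn=BusRd  M[L0]=30
step 2: P0: load  L0  ⟶  SS  (L0)  txn=BusRd  M[L0]=30
step 3: P0: load  L0  ⟶  SS  (L0)  txn=∅  M[L0]=30
step 4: P0: load  L0  ⟶  SS  (L0)  txn=∅  M[L0]=30
step 5: P0: store L0 := 28  ⟶  MI  (L0)  txn=BusUpgr  M[L0]=30
step 6: P1: load  L0  ⟶  SS  (L0)  txn=BusRd+Flush  M[L0]=28
step 7: P0: store L0 := 61  ⟶  MI  (L0)  txn=BusUpgr  M[L0]=28
step 8: P0: load  L2  ⟶  EI  (L2)  txn=BusRd  M[L2]=80
step 9: P1: store L0 := 66  ⟶  IM  (L0)  txn=BusRdX+Flush  M[L0]=61
step 10: P1: store L0 := 48  ⟶  IM  (L0)  txn=∅  M[L0]=61
step 11: P0: store L2 := 40  ⟶  MI  (L2)  txn=∅  M[L2]=80
step 12: P0: store L0 := 38  ⟶  MI  (L0)  txn=BusRdX+Flush  M[L0]=48
step 13: P1: load  L0  ⟶  SS  (L0)  txn=BusRd+Flush  M[L0]=38
step 14: P1: load  L0  ⟶  SS  (L0)  txn=∅  M[L0]=38
step 15: P0: store L2 := 76  ⟶  MI  (L2)  txn=∅  M[L2]=80
step 16: P1: store L0 := 43  ⟶  IM  (L0)  txn=BusUpgr  M[L0]=38
step 17: P1: load  L0  ⟶  IM  (L0)  txn=∅  M[L0]=38
step 18: P1: load  L1  ⟶  IE  (L1)  txn=BusRd  M[L1]=60
step 19: P0: load  L0  ⟶  SS  (L0)  txn=BusRd+Flush  M[L0]=43
step 20: P0: load  L2  ⟶  MI  (L2)  txn=∅  M[L2]=80
step 21: P1: load  L3  ⟶  IE  (L3)  txn=BusRd  M[L3]=10
step 22: P1: load  L0  ⟶  SS  (L0)  txn=∅  M[L0]=43

memory[L2] = 80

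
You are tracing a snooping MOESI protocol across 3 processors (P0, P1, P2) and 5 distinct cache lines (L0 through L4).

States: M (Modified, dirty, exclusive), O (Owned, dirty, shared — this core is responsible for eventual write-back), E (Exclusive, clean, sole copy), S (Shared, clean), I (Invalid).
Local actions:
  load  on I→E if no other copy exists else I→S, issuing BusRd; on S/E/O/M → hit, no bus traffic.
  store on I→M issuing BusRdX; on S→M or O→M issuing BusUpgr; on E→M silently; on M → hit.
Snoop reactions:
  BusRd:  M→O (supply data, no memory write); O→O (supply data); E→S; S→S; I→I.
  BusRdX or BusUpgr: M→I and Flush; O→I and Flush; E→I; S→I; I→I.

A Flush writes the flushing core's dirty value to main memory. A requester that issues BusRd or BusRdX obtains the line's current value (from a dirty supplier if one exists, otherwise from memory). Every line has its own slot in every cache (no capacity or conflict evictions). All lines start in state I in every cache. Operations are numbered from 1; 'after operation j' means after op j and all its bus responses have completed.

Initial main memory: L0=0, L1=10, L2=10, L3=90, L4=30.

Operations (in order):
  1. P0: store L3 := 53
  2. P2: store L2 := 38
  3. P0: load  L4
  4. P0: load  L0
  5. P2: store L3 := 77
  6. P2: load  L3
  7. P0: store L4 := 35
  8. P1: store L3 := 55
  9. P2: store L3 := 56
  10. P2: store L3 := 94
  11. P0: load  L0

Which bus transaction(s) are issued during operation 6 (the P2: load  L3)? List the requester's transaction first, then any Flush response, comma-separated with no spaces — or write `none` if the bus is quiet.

step 1: P0: store L3 := 53  ⟶  MII  (L3)  txn=BusRdX  M[L3]=90
step 2: P2: store L2 := 38  ⟶  IIM  (L2)  txn=BusRdX  M[L2]=10
step 3: P0: load  L4  ⟶  EII  (L4)  txn=BusRd  M[L4]=30
step 4: P0: load  L0  ⟶  EII  (L0)  txn=BusRd  M[L0]=0
step 5: P2: store L3 := 77  ⟶  IIM  (L3)  txn=BusRdX+Flush  M[L3]=53
step 6: P2: load  L3  ⟶  IIM  (L3)  txn=∅  M[L3]=53
step 7: P0: store L4 := 35  ⟶  MII  (L4)  txn=∅  M[L4]=30
step 8: P1: store L3 := 55  ⟶  IMI  (L3)  txn=BusRdX+Flush  M[L3]=77
step 9: P2: store L3 := 56  ⟶  IIM  (L3)  txn=BusRdX+Flush  M[L3]=55
step 10: P2: store L3 := 94  ⟶  IIM  (L3)  txn=∅  M[L3]=55
step 11: P0: load  L0  ⟶  EII  (L0)  txn=∅  M[L0]=0

bus = none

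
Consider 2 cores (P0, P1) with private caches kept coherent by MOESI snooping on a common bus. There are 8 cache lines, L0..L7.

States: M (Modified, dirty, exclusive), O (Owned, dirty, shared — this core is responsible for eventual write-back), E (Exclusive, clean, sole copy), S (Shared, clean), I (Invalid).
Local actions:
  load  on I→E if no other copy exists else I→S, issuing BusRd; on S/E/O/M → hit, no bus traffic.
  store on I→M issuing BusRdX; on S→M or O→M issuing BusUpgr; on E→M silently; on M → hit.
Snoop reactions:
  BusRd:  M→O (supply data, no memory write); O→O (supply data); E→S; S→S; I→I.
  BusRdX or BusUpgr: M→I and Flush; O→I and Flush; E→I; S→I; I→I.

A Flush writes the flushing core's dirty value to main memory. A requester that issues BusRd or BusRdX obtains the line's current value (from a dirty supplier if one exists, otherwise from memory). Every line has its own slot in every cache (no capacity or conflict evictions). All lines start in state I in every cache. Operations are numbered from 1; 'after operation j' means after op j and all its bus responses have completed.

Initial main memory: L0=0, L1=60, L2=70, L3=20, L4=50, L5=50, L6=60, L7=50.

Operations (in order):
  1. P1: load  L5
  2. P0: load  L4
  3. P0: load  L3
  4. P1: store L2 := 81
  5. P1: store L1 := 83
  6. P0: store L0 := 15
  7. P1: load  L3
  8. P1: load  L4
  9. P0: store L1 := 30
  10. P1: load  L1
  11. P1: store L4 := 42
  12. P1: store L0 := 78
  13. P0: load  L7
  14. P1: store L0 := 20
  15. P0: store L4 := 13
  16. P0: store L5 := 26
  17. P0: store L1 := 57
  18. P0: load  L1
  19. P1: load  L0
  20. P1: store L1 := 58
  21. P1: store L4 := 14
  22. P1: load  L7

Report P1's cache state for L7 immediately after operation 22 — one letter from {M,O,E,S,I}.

1. P1: load  L5  bus=[BusRd]  L5: P0=I P1=E  mem[L5]=50
2. P0: load  L4  bus=[BusRd]  L4: P0=E P1=I  mem[L4]=50
3. P0: load  L3  bus=[BusRd]  L3: P0=E P1=I  mem[L3]=20
4. P1: store L2 := 81  bus=[BusRdX]  L2: P0=I P1=M  mem[L2]=70
5. P1: store L1 := 83  bus=[BusRdX]  L1: P0=I P1=M  mem[L1]=60
6. P0: store L0 := 15  bus=[BusRdX]  L0: P0=M P1=I  mem[L0]=0
7. P1: load  L3  bus=[BusRd]  L3: P0=S P1=S  mem[L3]=20
8. P1: load  L4  bus=[BusRd]  L4: P0=S P1=S  mem[L4]=50
9. P0: store L1 := 30  bus=[BusRdX,Flush]  L1: P0=M P1=I  mem[L1]=83
10. P1: load  L1  bus=[BusRd]  L1: P0=O P1=S  mem[L1]=83
11. P1: store L4 := 42  bus=[BusUpgr]  L4: P0=I P1=M  mem[L4]=50
12. P1: store L0 := 78  bus=[BusRdX,Flush]  L0: P0=I P1=M  mem[L0]=15
13. P0: load  L7  bus=[BusRd]  L7: P0=E P1=I  mem[L7]=50
14. P1: store L0 := 20  bus=[-]  L0: P0=I P1=M  mem[L0]=15
15. P0: store L4 := 13  bus=[BusRdX,Flush]  L4: P0=M P1=I  mem[L4]=42
16. P0: store L5 := 26  bus=[BusRdX]  L5: P0=M P1=I  mem[L5]=50
17. P0: store L1 := 57  bus=[BusUpgr]  L1: P0=M P1=I  mem[L1]=83
18. P0: load  L1  bus=[-]  L1: P0=M P1=I  mem[L1]=83
19. P1: load  L0  bus=[-]  L0: P0=I P1=M  mem[L0]=15
20. P1: store L1 := 58  bus=[BusRdX,Flush]  L1: P0=I P1=M  mem[L1]=57
21. P1: store L4 := 14  bus=[BusRdX,Flush]  L4: P0=I P1=M  mem[L4]=13
22. P1: load  L7  bus=[BusRd]  L7: P0=S P1=S  mem[L7]=50

state = S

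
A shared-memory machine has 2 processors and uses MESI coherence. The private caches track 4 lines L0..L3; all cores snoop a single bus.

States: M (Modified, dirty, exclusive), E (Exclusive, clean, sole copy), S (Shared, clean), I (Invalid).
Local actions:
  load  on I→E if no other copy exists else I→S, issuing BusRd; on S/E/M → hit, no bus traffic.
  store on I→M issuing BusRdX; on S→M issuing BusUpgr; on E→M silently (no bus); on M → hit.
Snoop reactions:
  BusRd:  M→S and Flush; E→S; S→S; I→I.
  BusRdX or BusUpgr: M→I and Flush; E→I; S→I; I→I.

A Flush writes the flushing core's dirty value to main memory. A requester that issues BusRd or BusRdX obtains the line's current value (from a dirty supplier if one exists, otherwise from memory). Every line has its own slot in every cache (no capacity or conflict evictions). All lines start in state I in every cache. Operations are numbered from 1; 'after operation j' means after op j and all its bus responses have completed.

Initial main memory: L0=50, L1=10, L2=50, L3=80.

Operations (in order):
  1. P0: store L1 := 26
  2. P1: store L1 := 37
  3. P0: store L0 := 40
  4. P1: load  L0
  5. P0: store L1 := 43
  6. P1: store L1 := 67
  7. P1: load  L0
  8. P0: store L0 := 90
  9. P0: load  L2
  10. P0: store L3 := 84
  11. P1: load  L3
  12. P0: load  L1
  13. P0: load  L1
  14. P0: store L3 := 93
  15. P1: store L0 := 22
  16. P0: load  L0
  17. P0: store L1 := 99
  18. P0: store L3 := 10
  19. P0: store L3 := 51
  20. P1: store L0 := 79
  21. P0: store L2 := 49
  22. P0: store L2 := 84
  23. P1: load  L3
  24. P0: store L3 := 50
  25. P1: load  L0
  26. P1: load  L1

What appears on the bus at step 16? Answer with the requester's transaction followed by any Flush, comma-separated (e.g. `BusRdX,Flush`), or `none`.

  op1 P0: store L1 := 26 → M/I on L1; bus BusRdX; mem=10
  op2 P1: store L1 := 37 → I/M on L1; bus BusRdX Flush; mem=26
  op3 P0: store L0 := 40 → M/I on L0; bus BusRdX; mem=50
  op4 P1: load  L0 → S/S on L0; bus BusRd Flush; mem=40
  op5 P0: store L1 := 43 → M/I on L1; bus BusRdX Flush; mem=37
  op6 P1: store L1 := 67 → I/M on L1; bus BusRdX Flush; mem=43
  op7 P1: load  L0 → S/S on L0; bus (none); mem=40
  op8 P0: store L0 := 90 → M/I on L0; bus BusUpgr; mem=40
  op9 P0: load  L2 → E/I on L2; bus BusRd; mem=50
  op10 P0: store L3 := 84 → M/I on L3; bus BusRdX; mem=80
  op11 P1: load  L3 → S/S on L3; bus BusRd Flush; mem=84
  op12 P0: load  L1 → S/S on L1; bus BusRd Flush; mem=67
  op13 P0: load  L1 → S/S on L1; bus (none); mem=67
  op14 P0: store L3 := 93 → M/I on L3; bus BusUpgr; mem=84
  op15 P1: store L0 := 22 → I/M on L0; bus BusRdX Flush; mem=90
  op16 P0: load  L0 → S/S on L0; bus BusRd Flush; mem=22
  op17 P0: store L1 := 99 → M/I on L1; bus BusUpgr; mem=67
  op18 P0: store L3 := 10 → M/I on L3; bus (none); mem=84
  op19 P0: store L3 := 51 → M/I on L3; bus (none); mem=84
  op20 P1: store L0 := 79 → I/M on L0; bus BusUpgr; mem=22
  op21 P0: store L2 := 49 → M/I on L2; bus (none); mem=50
  op22 P0: store L2 := 84 → M/I on L2; bus (none); mem=50
  op23 P1: load  L3 → S/S on L3; bus BusRd Flush; mem=51
  op24 P0: store L3 := 50 → M/I on L3; bus BusUpgr; mem=51
  op25 P1: load  L0 → I/M on L0; bus (none); mem=22
  op26 P1: load  L1 → S/S on L1; bus BusRd Flush; mem=99

bus = BusRd,Flush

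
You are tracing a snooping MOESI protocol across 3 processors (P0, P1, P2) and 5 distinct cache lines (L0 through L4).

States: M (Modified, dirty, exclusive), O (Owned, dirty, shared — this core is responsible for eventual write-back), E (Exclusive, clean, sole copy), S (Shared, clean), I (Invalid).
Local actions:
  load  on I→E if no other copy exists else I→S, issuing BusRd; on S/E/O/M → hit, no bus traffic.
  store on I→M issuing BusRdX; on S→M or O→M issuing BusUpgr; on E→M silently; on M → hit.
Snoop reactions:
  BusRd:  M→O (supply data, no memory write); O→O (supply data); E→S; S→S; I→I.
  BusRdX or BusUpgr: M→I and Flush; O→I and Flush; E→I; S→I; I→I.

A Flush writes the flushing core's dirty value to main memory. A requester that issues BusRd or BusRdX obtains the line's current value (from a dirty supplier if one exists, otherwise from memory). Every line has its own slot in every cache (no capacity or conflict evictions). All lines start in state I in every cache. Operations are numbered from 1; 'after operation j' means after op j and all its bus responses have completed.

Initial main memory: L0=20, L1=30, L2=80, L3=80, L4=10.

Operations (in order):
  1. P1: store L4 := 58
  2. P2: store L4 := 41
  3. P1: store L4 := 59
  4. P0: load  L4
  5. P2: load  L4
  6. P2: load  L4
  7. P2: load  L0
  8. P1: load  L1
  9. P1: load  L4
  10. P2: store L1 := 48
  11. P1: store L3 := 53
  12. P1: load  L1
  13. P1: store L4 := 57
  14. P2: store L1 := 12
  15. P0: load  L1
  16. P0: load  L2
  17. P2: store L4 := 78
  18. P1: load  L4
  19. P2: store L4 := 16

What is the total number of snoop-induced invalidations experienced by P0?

invalidations = 1

  op1 P1: store L4 := 58 → I/M/I on L4; bus BusRdX; mem=10
  op2 P2: store L4 := 41 → I/I/M on L4; bus BusRdX Flush; mem=58
  op3 P1: store L4 := 59 → I/M/I on L4; bus BusRdX Flush; mem=41
  op4 P0: load  L4 → S/O/I on L4; bus BusRd; mem=41
  op5 P2: load  L4 → S/O/S on L4; bus BusRd; mem=41
  op6 P2: load  L4 → S/O/S on L4; bus (none); mem=41
  op7 P2: load  L0 → I/I/E on L0; bus BusRd; mem=20
  op8 P1: load  L1 → I/E/I on L1; bus BusRd; mem=30
  op9 P1: load  L4 → S/O/S on L4; bus (none); mem=41
  op10 P2: store L1 := 48 → I/I/M on L1; bus BusRdX; mem=30
  op11 P1: store L3 := 53 → I/M/I on L3; bus BusRdX; mem=80
  op12 P1: load  L1 → I/S/O on L1; bus BusRd; mem=30
  op13 P1: store L4 := 57 → I/M/I on L4; bus BusUpgr; mem=41
  op14 P2: store L1 := 12 → I/I/M on L1; bus BusUpgr; mem=30
  op15 P0: load  L1 → S/I/O on L1; bus BusRd; mem=30
  op16 P0: load  L2 → E/I/I on L2; bus BusRd; mem=80
  op17 P2: store L4 := 78 → I/I/M on L4; bus BusRdX Flush; mem=57
  op18 P1: load  L4 → I/S/O on L4; bus BusRd; mem=57
  op19 P2: store L4 := 16 → I/I/M on L4; bus BusUpgr; mem=57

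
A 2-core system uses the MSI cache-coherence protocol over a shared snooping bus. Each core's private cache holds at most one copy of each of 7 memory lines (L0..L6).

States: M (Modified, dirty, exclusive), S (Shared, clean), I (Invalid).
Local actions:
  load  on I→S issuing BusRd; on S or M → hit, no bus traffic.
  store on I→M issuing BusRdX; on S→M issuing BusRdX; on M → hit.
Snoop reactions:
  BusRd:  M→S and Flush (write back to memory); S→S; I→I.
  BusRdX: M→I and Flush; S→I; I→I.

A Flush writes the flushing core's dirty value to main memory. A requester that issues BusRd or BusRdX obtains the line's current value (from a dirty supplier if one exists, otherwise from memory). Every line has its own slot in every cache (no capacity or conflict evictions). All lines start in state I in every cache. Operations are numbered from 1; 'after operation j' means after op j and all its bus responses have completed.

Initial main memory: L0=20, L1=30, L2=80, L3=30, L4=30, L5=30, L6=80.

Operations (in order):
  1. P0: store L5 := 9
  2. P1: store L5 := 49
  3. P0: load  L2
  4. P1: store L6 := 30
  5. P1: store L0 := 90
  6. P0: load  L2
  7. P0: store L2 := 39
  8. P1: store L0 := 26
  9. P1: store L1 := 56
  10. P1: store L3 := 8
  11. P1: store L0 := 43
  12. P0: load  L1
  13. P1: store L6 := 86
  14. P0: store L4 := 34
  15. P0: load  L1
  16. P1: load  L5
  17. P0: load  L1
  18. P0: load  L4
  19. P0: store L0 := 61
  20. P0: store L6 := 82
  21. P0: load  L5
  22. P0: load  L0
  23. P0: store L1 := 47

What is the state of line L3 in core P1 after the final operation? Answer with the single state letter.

1. P0: store L5 := 9  bus=[BusRdX]  L5: P0=M P1=I  mem[L5]=30
2. P1: store L5 := 49  bus=[BusRdX,Flush]  L5: P0=I P1=M  mem[L5]=9
3. P0: load  L2  bus=[BusRd]  L2: P0=S P1=I  mem[L2]=80
4. P1: store L6 := 30  bus=[BusRdX]  L6: P0=I P1=M  mem[L6]=80
5. P1: store L0 := 90  bus=[BusRdX]  L0: P0=I P1=M  mem[L0]=20
6. P0: load  L2  bus=[-]  L2: P0=S P1=I  mem[L2]=80
7. P0: store L2 := 39  bus=[BusRdX]  L2: P0=M P1=I  mem[L2]=80
8. P1: store L0 := 26  bus=[-]  L0: P0=I P1=M  mem[L0]=20
9. P1: store L1 := 56  bus=[BusRdX]  L1: P0=I P1=M  mem[L1]=30
10. P1: store L3 := 8  bus=[BusRdX]  L3: P0=I P1=M  mem[L3]=30
11. P1: store L0 := 43  bus=[-]  L0: P0=I P1=M  mem[L0]=20
12. P0: load  L1  bus=[BusRd,Flush]  L1: P0=S P1=S  mem[L1]=56
13. P1: store L6 := 86  bus=[-]  L6: P0=I P1=M  mem[L6]=80
14. P0: store L4 := 34  bus=[BusRdX]  L4: P0=M P1=I  mem[L4]=30
15. P0: load  L1  bus=[-]  L1: P0=S P1=S  mem[L1]=56
16. P1: load  L5  bus=[-]  L5: P0=I P1=M  mem[L5]=9
17. P0: load  L1  bus=[-]  L1: P0=S P1=S  mem[L1]=56
18. P0: load  L4  bus=[-]  L4: P0=M P1=I  mem[L4]=30
19. P0: store L0 := 61  bus=[BusRdX,Flush]  L0: P0=M P1=I  mem[L0]=43
20. P0: store L6 := 82  bus=[BusRdX,Flush]  L6: P0=M P1=I  mem[L6]=86
21. P0: load  L5  bus=[BusRd,Flush]  L5: P0=S P1=S  mem[L5]=49
22. P0: load  L0  bus=[-]  L0: P0=M P1=I  mem[L0]=43
23. P0: store L1 := 47  bus=[BusRdX]  L1: P0=M P1=I  mem[L1]=56

state = M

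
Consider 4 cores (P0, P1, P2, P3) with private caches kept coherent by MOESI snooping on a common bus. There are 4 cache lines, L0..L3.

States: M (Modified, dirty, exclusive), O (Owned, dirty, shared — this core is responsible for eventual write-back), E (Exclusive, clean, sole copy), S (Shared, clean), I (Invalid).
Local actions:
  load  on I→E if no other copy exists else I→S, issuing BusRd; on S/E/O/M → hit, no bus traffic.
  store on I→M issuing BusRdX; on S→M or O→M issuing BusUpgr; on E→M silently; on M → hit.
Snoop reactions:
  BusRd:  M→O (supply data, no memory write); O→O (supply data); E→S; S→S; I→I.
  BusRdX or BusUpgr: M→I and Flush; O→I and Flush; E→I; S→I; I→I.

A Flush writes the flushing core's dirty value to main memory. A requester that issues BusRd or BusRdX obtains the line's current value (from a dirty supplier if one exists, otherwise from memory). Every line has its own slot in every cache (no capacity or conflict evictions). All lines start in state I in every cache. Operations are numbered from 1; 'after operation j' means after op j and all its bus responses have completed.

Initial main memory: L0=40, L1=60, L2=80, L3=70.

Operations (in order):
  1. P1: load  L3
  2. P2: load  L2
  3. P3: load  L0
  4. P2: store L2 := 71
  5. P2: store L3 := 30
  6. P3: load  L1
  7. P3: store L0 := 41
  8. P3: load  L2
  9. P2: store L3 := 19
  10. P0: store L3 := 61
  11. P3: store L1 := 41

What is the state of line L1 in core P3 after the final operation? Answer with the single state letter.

step 1: P1: load  L3  ⟶  IEII  (L3)  txn=BusRd  M[L3]=70
step 2: P2: load  L2  ⟶  IIEI  (L2)  txn=BusRd  M[L2]=80
step 3: P3: load  L0  ⟶  IIIE  (L0)  txn=BusRd  M[L0]=40
step 4: P2: store L2 := 71  ⟶  IIMI  (L2)  txn=∅  M[L2]=80
step 5: P2: store L3 := 30  ⟶  IIMI  (L3)  txn=BusRdX  M[L3]=70
step 6: P3: load  L1  ⟶  IIIE  (L1)  txn=BusRd  M[L1]=60
step 7: P3: store L0 := 41  ⟶  IIIM  (L0)  txn=∅  M[L0]=40
step 8: P3: load  L2  ⟶  IIOS  (L2)  txn=BusRd  M[L2]=80
step 9: P2: store L3 := 19  ⟶  IIMI  (L3)  txn=∅  M[L3]=70
step 10: P0: store L3 := 61  ⟶  MIII  (L3)  txn=BusRdX+Flush  M[L3]=19
step 11: P3: store L1 := 41  ⟶  IIIM  (L1)  txn=∅  M[L1]=60

state = M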